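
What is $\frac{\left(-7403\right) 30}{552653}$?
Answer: $- \frac{222090}{552653} \approx -0.40186$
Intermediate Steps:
$\frac{\left(-7403\right) 30}{552653} = \left(-222090\right) \frac{1}{552653} = - \frac{222090}{552653}$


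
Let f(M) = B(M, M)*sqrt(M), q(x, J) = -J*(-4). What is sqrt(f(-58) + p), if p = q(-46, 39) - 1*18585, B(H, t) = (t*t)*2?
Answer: sqrt(-18429 + 6728*I*sqrt(58)) ≈ 134.21 + 190.89*I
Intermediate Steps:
q(x, J) = 4*J
B(H, t) = 2*t**2 (B(H, t) = t**2*2 = 2*t**2)
f(M) = 2*M**(5/2) (f(M) = (2*M**2)*sqrt(M) = 2*M**(5/2))
p = -18429 (p = 4*39 - 1*18585 = 156 - 18585 = -18429)
sqrt(f(-58) + p) = sqrt(2*(-58)**(5/2) - 18429) = sqrt(2*(3364*I*sqrt(58)) - 18429) = sqrt(6728*I*sqrt(58) - 18429) = sqrt(-18429 + 6728*I*sqrt(58))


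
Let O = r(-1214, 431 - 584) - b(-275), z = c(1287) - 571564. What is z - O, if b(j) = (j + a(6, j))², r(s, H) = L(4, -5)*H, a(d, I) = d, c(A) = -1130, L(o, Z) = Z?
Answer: -501098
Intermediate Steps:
r(s, H) = -5*H
b(j) = (6 + j)² (b(j) = (j + 6)² = (6 + j)²)
z = -572694 (z = -1130 - 571564 = -572694)
O = -71596 (O = -5*(431 - 584) - (6 - 275)² = -5*(-153) - 1*(-269)² = 765 - 1*72361 = 765 - 72361 = -71596)
z - O = -572694 - 1*(-71596) = -572694 + 71596 = -501098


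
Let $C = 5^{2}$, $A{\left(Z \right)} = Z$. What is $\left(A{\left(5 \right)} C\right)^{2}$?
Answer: $15625$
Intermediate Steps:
$C = 25$
$\left(A{\left(5 \right)} C\right)^{2} = \left(5 \cdot 25\right)^{2} = 125^{2} = 15625$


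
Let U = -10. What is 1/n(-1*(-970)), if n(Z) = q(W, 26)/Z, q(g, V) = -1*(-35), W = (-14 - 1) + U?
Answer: 194/7 ≈ 27.714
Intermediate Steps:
W = -25 (W = (-14 - 1) - 10 = -15 - 10 = -25)
q(g, V) = 35
n(Z) = 35/Z
1/n(-1*(-970)) = 1/(35/((-1*(-970)))) = 1/(35/970) = 1/(35*(1/970)) = 1/(7/194) = 194/7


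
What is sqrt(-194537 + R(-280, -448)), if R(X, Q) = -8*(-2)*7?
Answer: 5*I*sqrt(7777) ≈ 440.94*I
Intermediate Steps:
R(X, Q) = 112 (R(X, Q) = 16*7 = 112)
sqrt(-194537 + R(-280, -448)) = sqrt(-194537 + 112) = sqrt(-194425) = 5*I*sqrt(7777)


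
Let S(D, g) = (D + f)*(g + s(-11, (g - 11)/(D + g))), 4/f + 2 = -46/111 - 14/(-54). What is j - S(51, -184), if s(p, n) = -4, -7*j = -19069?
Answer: 180297569/15071 ≈ 11963.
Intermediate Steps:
j = 19069/7 (j = -⅐*(-19069) = 19069/7 ≈ 2724.1)
f = -3996/2153 (f = 4/(-2 + (-46/111 - 14/(-54))) = 4/(-2 + (-46*1/111 - 14*(-1/54))) = 4/(-2 + (-46/111 + 7/27)) = 4/(-2 - 155/999) = 4/(-2153/999) = 4*(-999/2153) = -3996/2153 ≈ -1.8560)
S(D, g) = (-4 + g)*(-3996/2153 + D) (S(D, g) = (D - 3996/2153)*(g - 4) = (-3996/2153 + D)*(-4 + g) = (-4 + g)*(-3996/2153 + D))
j - S(51, -184) = 19069/7 - (15984/2153 - 4*51 - 3996/2153*(-184) + 51*(-184)) = 19069/7 - (15984/2153 - 204 + 735264/2153 - 9384) = 19069/7 - 1*(-19891716/2153) = 19069/7 + 19891716/2153 = 180297569/15071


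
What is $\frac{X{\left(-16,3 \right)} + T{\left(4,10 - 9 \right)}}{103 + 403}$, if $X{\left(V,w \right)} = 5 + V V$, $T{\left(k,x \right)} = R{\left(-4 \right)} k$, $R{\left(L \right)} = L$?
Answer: $\frac{245}{506} \approx 0.48419$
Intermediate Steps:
$T{\left(k,x \right)} = - 4 k$
$X{\left(V,w \right)} = 5 + V^{2}$
$\frac{X{\left(-16,3 \right)} + T{\left(4,10 - 9 \right)}}{103 + 403} = \frac{\left(5 + \left(-16\right)^{2}\right) - 16}{103 + 403} = \frac{\left(5 + 256\right) - 16}{506} = \left(261 - 16\right) \frac{1}{506} = 245 \cdot \frac{1}{506} = \frac{245}{506}$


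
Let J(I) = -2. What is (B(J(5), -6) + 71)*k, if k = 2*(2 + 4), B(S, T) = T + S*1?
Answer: 756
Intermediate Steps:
B(S, T) = S + T (B(S, T) = T + S = S + T)
k = 12 (k = 2*6 = 12)
(B(J(5), -6) + 71)*k = ((-2 - 6) + 71)*12 = (-8 + 71)*12 = 63*12 = 756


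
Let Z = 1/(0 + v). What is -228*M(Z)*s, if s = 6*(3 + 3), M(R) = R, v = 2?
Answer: -4104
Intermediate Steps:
Z = 1/2 (Z = 1/(0 + 2) = 1/2 ≈ 0.50000)
s = 36 (s = 6*6 = 36)
-228*M(Z)*s = -114*36 = -228*18 = -4104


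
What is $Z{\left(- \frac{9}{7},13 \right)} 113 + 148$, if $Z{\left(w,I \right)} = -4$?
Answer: $-304$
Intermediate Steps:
$Z{\left(- \frac{9}{7},13 \right)} 113 + 148 = \left(-4\right) 113 + 148 = -452 + 148 = -304$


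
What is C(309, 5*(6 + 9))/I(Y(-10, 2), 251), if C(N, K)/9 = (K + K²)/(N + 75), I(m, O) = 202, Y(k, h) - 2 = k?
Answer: 4275/6464 ≈ 0.66136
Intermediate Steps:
Y(k, h) = 2 + k
C(N, K) = 9*(K + K²)/(75 + N) (C(N, K) = 9*((K + K²)/(N + 75)) = 9*((K + K²)/(75 + N)) = 9*(K + K²)/(75 + N))
C(309, 5*(6 + 9))/I(Y(-10, 2), 251) = (9*(5*(6 + 9))*(1 + 5*(6 + 9))/(75 + 309))/202 = (9*(5*15)*(1 + 5*15)/384)*(1/202) = (9*75*(1/384)*(1 + 75))*(1/202) = (9*75*(1/384)*76)*(1/202) = (4275/32)*(1/202) = 4275/6464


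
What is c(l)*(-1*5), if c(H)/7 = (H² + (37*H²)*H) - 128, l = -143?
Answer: 3786136830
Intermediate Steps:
c(H) = -896 + 7*H² + 259*H³ (c(H) = 7*((H² + (37*H²)*H) - 128) = 7*((H² + 37*H³) - 128) = 7*(-128 + H² + 37*H³) = -896 + 7*H² + 259*H³)
c(l)*(-1*5) = (-896 + 7*(-143)² + 259*(-143)³)*(-1*5) = (-896 + 7*20449 + 259*(-2924207))*(-5) = (-896 + 143143 - 757369613)*(-5) = -757227366*(-5) = 3786136830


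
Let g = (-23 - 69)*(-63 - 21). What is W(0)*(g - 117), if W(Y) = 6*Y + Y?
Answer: 0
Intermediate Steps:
g = 7728 (g = -92*(-84) = 7728)
W(Y) = 7*Y
W(0)*(g - 117) = (7*0)*(7728 - 117) = 0*7611 = 0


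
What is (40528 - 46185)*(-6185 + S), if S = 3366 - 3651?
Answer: 36600790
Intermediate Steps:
S = -285
(40528 - 46185)*(-6185 + S) = (40528 - 46185)*(-6185 - 285) = -5657*(-6470) = 36600790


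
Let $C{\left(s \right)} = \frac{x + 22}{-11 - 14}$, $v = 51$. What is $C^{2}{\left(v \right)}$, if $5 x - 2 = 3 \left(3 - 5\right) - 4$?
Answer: $\frac{10404}{15625} \approx 0.66586$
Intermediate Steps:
$x = - \frac{8}{5}$ ($x = \frac{2}{5} + \frac{3 \left(3 - 5\right) - 4}{5} = \frac{2}{5} + \frac{3 \left(-2\right) - 4}{5} = \frac{2}{5} + \frac{-6 - 4}{5} = \frac{2}{5} + \frac{1}{5} \left(-10\right) = \frac{2}{5} - 2 = - \frac{8}{5} \approx -1.6$)
$C{\left(s \right)} = - \frac{102}{125}$ ($C{\left(s \right)} = \frac{- \frac{8}{5} + 22}{-11 - 14} = \frac{102}{5 \left(-25\right)} = \frac{102}{5} \left(- \frac{1}{25}\right) = - \frac{102}{125}$)
$C^{2}{\left(v \right)} = \left(- \frac{102}{125}\right)^{2} = \frac{10404}{15625}$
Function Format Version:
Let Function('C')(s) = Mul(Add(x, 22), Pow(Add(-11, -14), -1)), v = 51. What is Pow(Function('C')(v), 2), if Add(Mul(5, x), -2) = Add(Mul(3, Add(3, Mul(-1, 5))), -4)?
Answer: Rational(10404, 15625) ≈ 0.66586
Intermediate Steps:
x = Rational(-8, 5) (x = Add(Rational(2, 5), Mul(Rational(1, 5), Add(Mul(3, Add(3, Mul(-1, 5))), -4))) = Add(Rational(2, 5), Mul(Rational(1, 5), Add(Mul(3, Add(3, -5)), -4))) = Add(Rational(2, 5), Mul(Rational(1, 5), Add(Mul(3, -2), -4))) = Add(Rational(2, 5), Mul(Rational(1, 5), Add(-6, -4))) = Add(Rational(2, 5), Mul(Rational(1, 5), -10)) = Add(Rational(2, 5), -2) = Rational(-8, 5) ≈ -1.6000)
Function('C')(s) = Rational(-102, 125) (Function('C')(s) = Mul(Add(Rational(-8, 5), 22), Pow(Add(-11, -14), -1)) = Mul(Rational(102, 5), Pow(-25, -1)) = Mul(Rational(102, 5), Rational(-1, 25)) = Rational(-102, 125))
Pow(Function('C')(v), 2) = Pow(Rational(-102, 125), 2) = Rational(10404, 15625)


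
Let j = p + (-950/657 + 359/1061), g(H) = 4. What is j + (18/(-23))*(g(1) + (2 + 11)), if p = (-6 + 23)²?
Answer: 4402407256/16032771 ≈ 274.59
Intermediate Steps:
p = 289 (p = 17² = 289)
j = 200683166/697077 (j = 289 + (-950/657 + 359/1061) = 289 - 772087/697077 = 200683166/697077 ≈ 287.89)
j + (18/(-23))*(g(1) + (2 + 11)) = 200683166/697077 + (18/(-23))*(4 + (2 + 11)) = 200683166/697077 + (18*(-1/23))*(4 + 13) = 200683166/697077 - 18/23*17 = 200683166/697077 - 306/23 = 4402407256/16032771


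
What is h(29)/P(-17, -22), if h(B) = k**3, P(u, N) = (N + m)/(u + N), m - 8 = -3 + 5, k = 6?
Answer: 702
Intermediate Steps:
m = 10 (m = 8 + (-3 + 5) = 8 + 2 = 10)
P(u, N) = (10 + N)/(N + u) (P(u, N) = (N + 10)/(u + N) = (10 + N)/(N + u))
h(B) = 216 (h(B) = 6**3 = 216)
h(29)/P(-17, -22) = 216/(((10 - 22)/(-22 - 17))) = 216/((-12/(-39))) = 216/((-1/39*(-12))) = 216/(4/13) = 216*(13/4) = 702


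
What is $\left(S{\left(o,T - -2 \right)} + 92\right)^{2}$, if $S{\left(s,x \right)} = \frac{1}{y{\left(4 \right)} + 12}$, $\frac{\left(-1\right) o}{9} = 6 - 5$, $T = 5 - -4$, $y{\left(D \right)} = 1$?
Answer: $\frac{1432809}{169} \approx 8478.2$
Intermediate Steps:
$T = 9$ ($T = 5 + 4 = 9$)
$o = -9$ ($o = - 9 \left(6 - 5\right) = \left(-9\right) 1 = -9$)
$S{\left(s,x \right)} = \frac{1}{13}$ ($S{\left(s,x \right)} = \frac{1}{1 + 12} = \frac{1}{13}$)
$\left(S{\left(o,T - -2 \right)} + 92\right)^{2} = \left(\frac{1}{13} + 92\right)^{2} = \left(\frac{1197}{13}\right)^{2} = \frac{1432809}{169}$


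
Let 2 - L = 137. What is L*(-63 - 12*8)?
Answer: 21465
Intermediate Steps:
L = -135 (L = 2 - 1*137 = 2 - 137 = -135)
L*(-63 - 12*8) = -135*(-63 - 12*8) = -135*(-63 - 96) = -135*(-159) = 21465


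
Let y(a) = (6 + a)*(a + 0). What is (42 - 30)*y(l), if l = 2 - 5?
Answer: -108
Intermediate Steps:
l = -3
y(a) = a*(6 + a) (y(a) = (6 + a)*a = a*(6 + a))
(42 - 30)*y(l) = (42 - 30)*(-3*(6 - 3)) = 12*(-3*3) = 12*(-9) = -108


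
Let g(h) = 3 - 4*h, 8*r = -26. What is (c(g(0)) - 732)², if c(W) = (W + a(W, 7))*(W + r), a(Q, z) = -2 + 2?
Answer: 8590761/16 ≈ 5.3692e+5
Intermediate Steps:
a(Q, z) = 0
r = -13/4 (r = (⅛)*(-26) = -13/4 ≈ -3.2500)
c(W) = W*(-13/4 + W) (c(W) = (W + 0)*(W - 13/4) = W*(-13/4 + W))
(c(g(0)) - 732)² = ((3 - 4*0)*(-13 + 4*(3 - 4*0))/4 - 732)² = ((3 + 0)*(-13 + 4*(3 + 0))/4 - 732)² = ((¼)*3*(-13 + 4*3) - 732)² = ((¼)*3*(-13 + 12) - 732)² = ((¼)*3*(-1) - 732)² = (-¾ - 732)² = (-2931/4)² = 8590761/16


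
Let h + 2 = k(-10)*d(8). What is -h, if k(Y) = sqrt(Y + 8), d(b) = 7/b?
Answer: 2 - 7*I*sqrt(2)/8 ≈ 2.0 - 1.2374*I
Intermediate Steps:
k(Y) = sqrt(8 + Y)
h = -2 + 7*I*sqrt(2)/8 (h = -2 + sqrt(8 - 10)*(7/8) = -2 + sqrt(-2)*(7*(1/8)) = -2 + (I*sqrt(2))*(7/8) = -2 + 7*I*sqrt(2)/8 ≈ -2.0 + 1.2374*I)
-h = -(-2 + 7*I*sqrt(2)/8) = 2 - 7*I*sqrt(2)/8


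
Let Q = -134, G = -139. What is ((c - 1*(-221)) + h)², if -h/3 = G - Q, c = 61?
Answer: 88209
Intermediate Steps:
h = 15 (h = -3*(-139 - 1*(-134)) = -3*(-139 + 134) = -3*(-5) = 15)
((c - 1*(-221)) + h)² = ((61 - 1*(-221)) + 15)² = ((61 + 221) + 15)² = (282 + 15)² = 297² = 88209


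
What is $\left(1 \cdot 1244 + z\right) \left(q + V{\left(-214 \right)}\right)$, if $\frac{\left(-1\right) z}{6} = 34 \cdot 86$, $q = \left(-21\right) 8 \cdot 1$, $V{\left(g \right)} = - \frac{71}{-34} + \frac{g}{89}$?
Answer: $\frac{4150998750}{1513} \approx 2.7436 \cdot 10^{6}$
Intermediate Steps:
$V{\left(g \right)} = \frac{71}{34} + \frac{g}{89}$ ($V{\left(g \right)} = \left(-71\right) \left(- \frac{1}{34}\right) + g \frac{1}{89} = \frac{71}{34} + \frac{g}{89}$)
$q = -168$ ($q = \left(-168\right) 1 = -168$)
$z = -17544$ ($z = - 6 \cdot 34 \cdot 86 = \left(-6\right) 2924 = -17544$)
$\left(1 \cdot 1244 + z\right) \left(q + V{\left(-214 \right)}\right) = \left(1 \cdot 1244 - 17544\right) \left(-168 + \left(\frac{71}{34} + \frac{1}{89} \left(-214\right)\right)\right) = \left(1244 - 17544\right) \left(-168 + \left(\frac{71}{34} - \frac{214}{89}\right)\right) = - 16300 \left(-168 - \frac{957}{3026}\right) = \left(-16300\right) \left(- \frac{509325}{3026}\right) = \frac{4150998750}{1513}$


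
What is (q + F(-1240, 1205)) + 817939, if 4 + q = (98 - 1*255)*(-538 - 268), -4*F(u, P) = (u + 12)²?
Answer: 567481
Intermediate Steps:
F(u, P) = -(12 + u)²/4 (F(u, P) = -(u + 12)²/4 = -(12 + u)²/4)
q = 126538 (q = -4 + (98 - 1*255)*(-538 - 268) = -4 + (98 - 255)*(-806) = -4 - 157*(-806) = -4 + 126542 = 126538)
(q + F(-1240, 1205)) + 817939 = (126538 - (12 - 1240)²/4) + 817939 = (126538 - ¼*(-1228)²) + 817939 = (126538 - ¼*1507984) + 817939 = (126538 - 376996) + 817939 = -250458 + 817939 = 567481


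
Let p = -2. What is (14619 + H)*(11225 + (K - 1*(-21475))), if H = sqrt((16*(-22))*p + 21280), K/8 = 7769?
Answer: 1386641388 + 379408*sqrt(1374) ≈ 1.4007e+9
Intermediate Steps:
K = 62152 (K = 8*7769 = 62152)
H = 4*sqrt(1374) (H = sqrt((16*(-22))*(-2) + 21280) = sqrt(-352*(-2) + 21280) = sqrt(704 + 21280) = sqrt(21984) = 4*sqrt(1374) ≈ 148.27)
(14619 + H)*(11225 + (K - 1*(-21475))) = (14619 + 4*sqrt(1374))*(11225 + (62152 - 1*(-21475))) = (14619 + 4*sqrt(1374))*(11225 + (62152 + 21475)) = (14619 + 4*sqrt(1374))*(11225 + 83627) = (14619 + 4*sqrt(1374))*94852 = 1386641388 + 379408*sqrt(1374)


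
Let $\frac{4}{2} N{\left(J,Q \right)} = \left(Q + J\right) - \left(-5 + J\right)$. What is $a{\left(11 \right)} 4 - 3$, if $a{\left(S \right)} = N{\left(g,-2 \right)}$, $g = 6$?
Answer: $3$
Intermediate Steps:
$N{\left(J,Q \right)} = \frac{5}{2} + \frac{Q}{2}$ ($N{\left(J,Q \right)} = \frac{\left(Q + J\right) - \left(-5 + J\right)}{2} = \frac{\left(J + Q\right) - \left(-5 + J\right)}{2} = \frac{5 + Q}{2} = \frac{5}{2} + \frac{Q}{2}$)
$a{\left(S \right)} = \frac{3}{2}$ ($a{\left(S \right)} = \frac{5}{2} + \frac{1}{2} \left(-2\right) = \frac{5}{2} - 1 = \frac{3}{2}$)
$a{\left(11 \right)} 4 - 3 = \frac{3}{2} \cdot 4 - 3 = 6 - 3 = 3$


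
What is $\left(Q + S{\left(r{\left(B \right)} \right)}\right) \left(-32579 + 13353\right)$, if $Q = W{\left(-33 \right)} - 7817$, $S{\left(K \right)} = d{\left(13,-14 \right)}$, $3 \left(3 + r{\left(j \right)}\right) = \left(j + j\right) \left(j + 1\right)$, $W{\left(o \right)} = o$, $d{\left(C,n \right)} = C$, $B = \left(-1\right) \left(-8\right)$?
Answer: $150674162$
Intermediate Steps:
$B = 8$
$r{\left(j \right)} = -3 + \frac{2 j \left(1 + j\right)}{3}$ ($r{\left(j \right)} = -3 + \frac{\left(j + j\right) \left(j + 1\right)}{3} = -3 + \frac{2 j \left(1 + j\right)}{3}$)
$S{\left(K \right)} = 13$
$Q = -7850$ ($Q = -33 - 7817 = -7850$)
$\left(Q + S{\left(r{\left(B \right)} \right)}\right) \left(-32579 + 13353\right) = \left(-7850 + 13\right) \left(-32579 + 13353\right) = \left(-7837\right) \left(-19226\right) = 150674162$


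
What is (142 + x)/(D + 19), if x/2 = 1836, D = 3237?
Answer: 1907/1628 ≈ 1.1714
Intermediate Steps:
x = 3672 (x = 2*1836 = 3672)
(142 + x)/(D + 19) = (142 + 3672)/(3237 + 19) = 3814/3256 = 3814*(1/3256) = 1907/1628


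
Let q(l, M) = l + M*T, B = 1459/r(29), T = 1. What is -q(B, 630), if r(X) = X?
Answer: -19729/29 ≈ -680.31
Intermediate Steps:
B = 1459/29 ≈ 50.310
q(l, M) = M + l (q(l, M) = l + M*1 = l + M = M + l)
-q(B, 630) = -(630 + 1459/29) = -1*19729/29 = -19729/29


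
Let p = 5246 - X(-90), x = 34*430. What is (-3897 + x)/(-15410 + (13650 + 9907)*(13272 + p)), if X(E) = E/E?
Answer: 10723/436189559 ≈ 2.4583e-5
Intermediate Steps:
X(E) = 1
x = 14620
p = 5245 (p = 5246 - 1*1 = 5246 - 1 = 5245)
(-3897 + x)/(-15410 + (13650 + 9907)*(13272 + p)) = (-3897 + 14620)/(-15410 + (13650 + 9907)*(13272 + 5245)) = 10723/(-15410 + 23557*18517) = 10723/(-15410 + 436204969) = 10723/436189559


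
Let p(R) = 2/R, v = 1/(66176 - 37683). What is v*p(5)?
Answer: 2/142465 ≈ 1.4039e-5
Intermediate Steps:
v = 1/28493 ≈ 3.5096e-5
v*p(5) = (2/5)/28493 = (2*(1/5))/28493 = (1/28493)*(2/5) = 2/142465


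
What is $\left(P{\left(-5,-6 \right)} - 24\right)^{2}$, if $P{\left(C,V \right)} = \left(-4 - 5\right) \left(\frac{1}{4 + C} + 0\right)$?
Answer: $225$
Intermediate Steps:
$P{\left(C,V \right)} = - \frac{9}{4 + C}$
$\left(P{\left(-5,-6 \right)} - 24\right)^{2} = \left(- \frac{9}{4 - 5} - 24\right)^{2} = \left(- \frac{9}{-1} - 24\right)^{2} = \left(\left(-9\right) \left(-1\right) - 24\right)^{2} = \left(9 - 24\right)^{2} = \left(-15\right)^{2} = 225$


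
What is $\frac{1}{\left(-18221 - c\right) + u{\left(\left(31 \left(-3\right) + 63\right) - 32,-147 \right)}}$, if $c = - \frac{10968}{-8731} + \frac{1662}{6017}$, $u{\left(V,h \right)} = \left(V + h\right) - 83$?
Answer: $- \frac{52534427}{972650352429} \approx -5.4012 \cdot 10^{-5}$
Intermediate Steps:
$u{\left(V,h \right)} = -83 + V + h$
$c = \frac{80505378}{52534427}$ ($c = \left(-10968\right) \left(- \frac{1}{8731}\right) + 1662 \cdot \frac{1}{6017} = \frac{10968}{8731} + \frac{1662}{6017} = \frac{80505378}{52534427} \approx 1.5324$)
$\frac{1}{\left(-18221 - c\right) + u{\left(\left(31 \left(-3\right) + 63\right) - 32,-147 \right)}} = \frac{1}{\left(-18221 - \frac{80505378}{52534427}\right) - 292} = \frac{1}{- \frac{957310299745}{52534427} - 292} = \frac{1}{- \frac{972650352429}{52534427}} = - \frac{52534427}{972650352429}$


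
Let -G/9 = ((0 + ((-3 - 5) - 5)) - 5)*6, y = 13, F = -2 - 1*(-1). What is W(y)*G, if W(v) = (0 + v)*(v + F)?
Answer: 151632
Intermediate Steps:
F = -1 (F = -2 + 1 = -1)
W(v) = v*(-1 + v) (W(v) = (0 + v)*(v - 1) = v*(-1 + v))
G = 972 (G = -9*((0 + ((-3 - 5) - 5)) - 5)*6 = -9*((0 + (-8 - 5)) - 5)*6 = -9*((0 - 13) - 5)*6 = -9*(-13 - 5)*6 = -(-162)*6 = -9*(-108) = 972)
W(y)*G = (13*(-1 + 13))*972 = (13*12)*972 = 156*972 = 151632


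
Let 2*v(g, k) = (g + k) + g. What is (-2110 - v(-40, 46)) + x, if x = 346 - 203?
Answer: -1950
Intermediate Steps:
v(g, k) = g + k/2 (v(g, k) = ((g + k) + g)/2 = (k + 2*g)/2 = g + k/2)
x = 143
(-2110 - v(-40, 46)) + x = (-2110 - (-40 + (½)*46)) + 143 = (-2110 - (-40 + 23)) + 143 = (-2110 - 1*(-17)) + 143 = (-2110 + 17) + 143 = -2093 + 143 = -1950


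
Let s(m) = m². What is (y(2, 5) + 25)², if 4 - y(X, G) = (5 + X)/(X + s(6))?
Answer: 1199025/1444 ≈ 830.35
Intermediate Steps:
y(X, G) = 4 - (5 + X)/(36 + X) (y(X, G) = 4 - (5 + X)/(X + 6²) = 4 - (5 + X)/(X + 36) = 4 - (5 + X)/(36 + X))
(y(2, 5) + 25)² = ((139 + 3*2)/(36 + 2) + 25)² = ((139 + 6)/38 + 25)² = ((1/38)*145 + 25)² = (145/38 + 25)² = (1095/38)² = 1199025/1444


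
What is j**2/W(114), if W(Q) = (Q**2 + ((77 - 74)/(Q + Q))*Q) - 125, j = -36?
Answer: 2592/25745 ≈ 0.10068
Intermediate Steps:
W(Q) = -247/2 + Q**2 (W(Q) = (Q**2 + (3/((2*Q)))*Q) - 125 = (Q**2 + (3*(1/(2*Q)))*Q) - 125 = (Q**2 + (3/(2*Q))*Q) - 125 = (Q**2 + 3/2) - 125 = (3/2 + Q**2) - 125 = -247/2 + Q**2)
j**2/W(114) = (-36)**2/(-247/2 + 114**2) = 1296/(-247/2 + 12996) = 1296/(25745/2) = 1296*(2/25745) = 2592/25745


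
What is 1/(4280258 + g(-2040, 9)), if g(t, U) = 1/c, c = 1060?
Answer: 1060/4537073481 ≈ 2.3363e-7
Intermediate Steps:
g(t, U) = 1/1060
1/(4280258 + g(-2040, 9)) = 1/(4280258 + 1/1060) = 1/(4537073481/1060) = 1060/4537073481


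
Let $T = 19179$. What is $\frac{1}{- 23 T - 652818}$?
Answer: $- \frac{1}{1093935} \approx -9.1413 \cdot 10^{-7}$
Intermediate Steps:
$\frac{1}{- 23 T - 652818} = \frac{1}{\left(-23\right) 19179 - 652818} = \frac{1}{-441117 - 652818} = \frac{1}{-1093935} = - \frac{1}{1093935}$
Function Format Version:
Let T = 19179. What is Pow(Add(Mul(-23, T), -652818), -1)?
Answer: Rational(-1, 1093935) ≈ -9.1413e-7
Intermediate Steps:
Pow(Add(Mul(-23, T), -652818), -1) = Pow(Add(Mul(-23, 19179), -652818), -1) = Pow(Add(-441117, -652818), -1) = Pow(-1093935, -1) = Rational(-1, 1093935)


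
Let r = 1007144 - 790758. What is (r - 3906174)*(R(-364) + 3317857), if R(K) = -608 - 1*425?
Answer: -12238377393312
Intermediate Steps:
R(K) = -1033 (R(K) = -608 - 425 = -1033)
r = 216386
(r - 3906174)*(R(-364) + 3317857) = (216386 - 3906174)*(-1033 + 3317857) = -3689788*3316824 = -12238377393312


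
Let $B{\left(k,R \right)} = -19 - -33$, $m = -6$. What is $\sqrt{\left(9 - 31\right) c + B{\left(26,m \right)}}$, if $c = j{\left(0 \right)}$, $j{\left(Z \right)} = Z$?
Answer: $\sqrt{14} \approx 3.7417$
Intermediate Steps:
$c = 0$
$B{\left(k,R \right)} = 14$ ($B{\left(k,R \right)} = -19 + 33 = 14$)
$\sqrt{\left(9 - 31\right) c + B{\left(26,m \right)}} = \sqrt{\left(9 - 31\right) 0 + 14} = \sqrt{\left(-22\right) 0 + 14} = \sqrt{0 + 14} = \sqrt{14}$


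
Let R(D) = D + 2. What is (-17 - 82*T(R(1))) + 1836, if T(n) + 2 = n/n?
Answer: 1901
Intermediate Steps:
R(D) = 2 + D
T(n) = -1 (T(n) = -2 + n/n = -2 + 1 = -1)
(-17 - 82*T(R(1))) + 1836 = (-17 - 82*(-1)) + 1836 = (-17 + 82) + 1836 = 65 + 1836 = 1901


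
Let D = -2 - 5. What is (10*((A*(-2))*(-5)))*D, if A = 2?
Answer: -1400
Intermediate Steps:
D = -7
(10*((A*(-2))*(-5)))*D = (10*((2*(-2))*(-5)))*(-7) = (10*(-4*(-5)))*(-7) = (10*20)*(-7) = 200*(-7) = -1400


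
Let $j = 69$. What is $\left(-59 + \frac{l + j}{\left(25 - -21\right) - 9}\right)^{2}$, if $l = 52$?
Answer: $\frac{4251844}{1369} \approx 3105.8$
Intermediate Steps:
$\left(-59 + \frac{l + j}{\left(25 - -21\right) - 9}\right)^{2} = \left(-59 + \frac{52 + 69}{\left(25 - -21\right) - 9}\right)^{2} = \left(-59 + \frac{121}{\left(25 + 21\right) - 9}\right)^{2} = \left(-59 + \frac{121}{46 - 9}\right)^{2} = \left(-59 + \frac{121}{37}\right)^{2} = \left(- \frac{2062}{37}\right)^{2} = \frac{4251844}{1369}$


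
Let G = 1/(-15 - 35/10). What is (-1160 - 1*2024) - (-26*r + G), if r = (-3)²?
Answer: -109148/37 ≈ -2949.9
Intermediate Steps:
G = -2/37 (G = 1/(-15 - 35*⅒) = 1/(-15 - 7/2) = 1/(-37/2) = -2/37 ≈ -0.054054)
r = 9
(-1160 - 1*2024) - (-26*r + G) = (-1160 - 1*2024) - (-26*9 - 2/37) = (-1160 - 2024) - (-234 - 2/37) = -3184 - 1*(-8660/37) = -3184 + 8660/37 = -109148/37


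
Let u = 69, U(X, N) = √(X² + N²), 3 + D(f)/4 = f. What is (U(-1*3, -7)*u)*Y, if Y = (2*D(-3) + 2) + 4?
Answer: -2898*√58 ≈ -22071.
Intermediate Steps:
D(f) = -12 + 4*f
U(X, N) = √(N² + X²)
Y = -42 (Y = (2*(-12 + 4*(-3)) + 2) + 4 = (2*(-12 - 12) + 2) + 4 = (2*(-24) + 2) + 4 = (-48 + 2) + 4 = -46 + 4 = -42)
(U(-1*3, -7)*u)*Y = (√((-7)² + (-1*3)²)*69)*(-42) = (√(49 + (-3)²)*69)*(-42) = (√(49 + 9)*69)*(-42) = (√58*69)*(-42) = (69*√58)*(-42) = -2898*√58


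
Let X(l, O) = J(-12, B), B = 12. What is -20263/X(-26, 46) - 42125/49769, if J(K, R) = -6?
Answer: 1008216497/298614 ≈ 3376.3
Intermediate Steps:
X(l, O) = -6
-20263/X(-26, 46) - 42125/49769 = -20263/(-6) - 42125/49769 = -20263*(-⅙) - 42125*1/49769 = 20263/6 - 42125/49769 = 1008216497/298614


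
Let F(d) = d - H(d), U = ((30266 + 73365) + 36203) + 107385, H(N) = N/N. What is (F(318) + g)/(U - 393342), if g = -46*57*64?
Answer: 167491/146123 ≈ 1.1462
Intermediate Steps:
g = -167808 (g = -2622*64 = -167808)
H(N) = 1
U = 247219 (U = (103631 + 36203) + 107385 = 139834 + 107385 = 247219)
F(d) = -1 + d (F(d) = d - 1*1 = d - 1 = -1 + d)
(F(318) + g)/(U - 393342) = ((-1 + 318) - 167808)/(247219 - 393342) = (317 - 167808)/(-146123) = -167491*(-1/146123) = 167491/146123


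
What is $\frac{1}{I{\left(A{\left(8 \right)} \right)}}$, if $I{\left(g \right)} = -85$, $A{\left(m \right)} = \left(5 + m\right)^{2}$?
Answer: $- \frac{1}{85} \approx -0.011765$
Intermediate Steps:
$\frac{1}{I{\left(A{\left(8 \right)} \right)}} = \frac{1}{-85} = - \frac{1}{85}$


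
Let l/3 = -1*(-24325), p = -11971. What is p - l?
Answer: -84946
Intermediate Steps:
l = 72975 (l = 3*(-1*(-24325)) = 3*24325 = 72975)
p - l = -11971 - 1*72975 = -11971 - 72975 = -84946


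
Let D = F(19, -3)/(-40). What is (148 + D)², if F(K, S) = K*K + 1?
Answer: 7722841/400 ≈ 19307.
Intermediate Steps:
F(K, S) = 1 + K² (F(K, S) = K² + 1 = 1 + K²)
D = -181/20 (D = (1 + 19²)/(-40) = (1 + 361)*(-1/40) = 362*(-1/40) = -181/20 ≈ -9.0500)
(148 + D)² = (148 - 181/20)² = (2779/20)² = 7722841/400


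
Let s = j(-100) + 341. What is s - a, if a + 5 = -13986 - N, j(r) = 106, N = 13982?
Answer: 28420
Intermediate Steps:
a = -27973 (a = -5 + (-13986 - 1*13982) = -5 + (-13986 - 13982) = -5 - 27968 = -27973)
s = 447 (s = 106 + 341 = 447)
s - a = 447 - 1*(-27973) = 447 + 27973 = 28420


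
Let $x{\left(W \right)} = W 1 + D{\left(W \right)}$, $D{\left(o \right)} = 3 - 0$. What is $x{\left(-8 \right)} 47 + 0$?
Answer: $-235$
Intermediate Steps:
$D{\left(o \right)} = 3$ ($D{\left(o \right)} = 3 + 0 = 3$)
$x{\left(W \right)} = 3 + W$ ($x{\left(W \right)} = W 1 + 3 = W + 3 = 3 + W$)
$x{\left(-8 \right)} 47 + 0 = \left(3 - 8\right) 47 + 0 = \left(-5\right) 47 + 0 = -235 + 0 = -235$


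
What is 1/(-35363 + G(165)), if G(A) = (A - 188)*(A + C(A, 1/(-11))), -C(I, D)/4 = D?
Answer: -11/430830 ≈ -2.5532e-5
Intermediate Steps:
C(I, D) = -4*D
G(A) = (-188 + A)*(4/11 + A) (G(A) = (A - 188)*(A - 4/(-11)) = (-188 + A)*(A - 4*(-1/11)) = (-188 + A)*(A + 4/11) = (-188 + A)*(4/11 + A))
1/(-35363 + G(165)) = 1/(-35363 + (-752/11 + 165**2 - 2064/11*165)) = 1/(-35363 + (-752/11 + 27225 - 30960)) = 1/(-35363 - 41837/11) = 1/(-430830/11) = -11/430830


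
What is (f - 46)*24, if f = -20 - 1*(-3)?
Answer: -1512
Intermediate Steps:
f = -17 (f = -20 + 3 = -17)
(f - 46)*24 = (-17 - 46)*24 = -63*24 = -1512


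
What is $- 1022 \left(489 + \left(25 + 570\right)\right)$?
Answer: $-1107848$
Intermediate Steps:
$- 1022 \left(489 + \left(25 + 570\right)\right) = - 1022 \left(489 + 595\right) = \left(-1022\right) 1084 = -1107848$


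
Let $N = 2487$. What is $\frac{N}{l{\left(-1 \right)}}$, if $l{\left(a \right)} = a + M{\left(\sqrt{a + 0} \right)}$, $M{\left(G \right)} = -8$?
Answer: $- \frac{829}{3} \approx -276.33$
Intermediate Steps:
$l{\left(a \right)} = -8 + a$ ($l{\left(a \right)} = a - 8 = -8 + a$)
$\frac{N}{l{\left(-1 \right)}} = \frac{2487}{-8 - 1} = \frac{2487}{-9} = 2487 \left(- \frac{1}{9}\right) = - \frac{829}{3}$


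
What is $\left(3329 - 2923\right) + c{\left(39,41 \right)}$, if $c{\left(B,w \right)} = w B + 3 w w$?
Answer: $7048$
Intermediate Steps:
$c{\left(B,w \right)} = 3 w^{2} + B w$ ($c{\left(B,w \right)} = B w + 3 w^{2} = 3 w^{2} + B w$)
$\left(3329 - 2923\right) + c{\left(39,41 \right)} = \left(3329 - 2923\right) + 41 \left(39 + 3 \cdot 41\right) = 406 + 41 \left(39 + 123\right) = 406 + 41 \cdot 162 = 406 + 6642 = 7048$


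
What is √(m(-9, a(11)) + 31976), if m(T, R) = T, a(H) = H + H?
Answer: √31967 ≈ 178.79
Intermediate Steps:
a(H) = 2*H
√(m(-9, a(11)) + 31976) = √(-9 + 31976) = √31967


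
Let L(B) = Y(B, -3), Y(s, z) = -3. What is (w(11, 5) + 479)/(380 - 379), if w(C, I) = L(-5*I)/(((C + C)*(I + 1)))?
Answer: 21075/44 ≈ 478.98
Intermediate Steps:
L(B) = -3
w(C, I) = -3/(2*C*(1 + I)) (w(C, I) = -3*1/((C + C)*(I + 1)) = -3*1/(2*C*(1 + I)) = -3/(2*C*(1 + I)))
(w(11, 5) + 479)/(380 - 379) = (-3/2/(11*(1 + 5)) + 479)/(380 - 379) = (-3/2*1/11/6 + 479)/1 = (-3/2*1/11*⅙ + 479)*1 = (-1/44 + 479)*1 = (21075/44)*1 = 21075/44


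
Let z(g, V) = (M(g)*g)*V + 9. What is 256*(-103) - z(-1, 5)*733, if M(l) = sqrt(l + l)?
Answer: -32965 + 3665*I*sqrt(2) ≈ -32965.0 + 5183.1*I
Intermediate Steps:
M(l) = sqrt(2)*sqrt(l) (M(l) = sqrt(2*l) = sqrt(2)*sqrt(l))
z(g, V) = 9 + V*sqrt(2)*g**(3/2) (z(g, V) = ((sqrt(2)*sqrt(g))*g)*V + 9 = (sqrt(2)*g**(3/2))*V + 9 = V*sqrt(2)*g**(3/2) + 9 = 9 + V*sqrt(2)*g**(3/2))
256*(-103) - z(-1, 5)*733 = 256*(-103) - (9 + 5*sqrt(2)*(-1)**(3/2))*733 = -26368 - (9 + 5*sqrt(2)*(-I))*733 = -26368 - (9 - 5*I*sqrt(2))*733 = -26368 - (6597 - 3665*I*sqrt(2)) = -26368 + (-6597 + 3665*I*sqrt(2)) = -32965 + 3665*I*sqrt(2)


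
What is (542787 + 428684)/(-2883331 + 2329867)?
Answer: -971471/553464 ≈ -1.7553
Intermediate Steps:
(542787 + 428684)/(-2883331 + 2329867) = 971471/(-553464) = 971471*(-1/553464) = -971471/553464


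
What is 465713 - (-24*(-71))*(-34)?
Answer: 523649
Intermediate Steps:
465713 - (-24*(-71))*(-34) = 465713 - 1704*(-34) = 465713 - 1*(-57936) = 465713 + 57936 = 523649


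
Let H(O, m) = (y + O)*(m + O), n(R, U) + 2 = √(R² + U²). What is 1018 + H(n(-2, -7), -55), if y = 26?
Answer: -297 - 33*√53 ≈ -537.24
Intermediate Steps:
n(R, U) = -2 + √(R² + U²)
H(O, m) = (26 + O)*(O + m) (H(O, m) = (26 + O)*(m + O) = (26 + O)*(O + m))
1018 + H(n(-2, -7), -55) = 1018 + ((-2 + √((-2)² + (-7)²))² + 26*(-2 + √((-2)² + (-7)²)) + 26*(-55) + (-2 + √((-2)² + (-7)²))*(-55)) = 1018 + ((-2 + √(4 + 49))² + 26*(-2 + √(4 + 49)) - 1430 + (-2 + √(4 + 49))*(-55)) = 1018 + ((-2 + √53)² + 26*(-2 + √53) - 1430 + (-2 + √53)*(-55)) = 1018 + ((-2 + √53)² + (-52 + 26*√53) - 1430 + (110 - 55*√53)) = 1018 + (-1372 + (-2 + √53)² - 29*√53) = -354 + (-2 + √53)² - 29*√53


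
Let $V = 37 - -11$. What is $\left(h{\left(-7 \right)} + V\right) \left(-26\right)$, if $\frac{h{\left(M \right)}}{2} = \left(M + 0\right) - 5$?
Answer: $-624$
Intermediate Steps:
$h{\left(M \right)} = -10 + 2 M$ ($h{\left(M \right)} = 2 \left(\left(M + 0\right) - 5\right) = 2 \left(M - 5\right) = 2 \left(-5 + M\right) = -10 + 2 M$)
$V = 48$ ($V = 37 + 11 = 48$)
$\left(h{\left(-7 \right)} + V\right) \left(-26\right) = \left(\left(-10 + 2 \left(-7\right)\right) + 48\right) \left(-26\right) = \left(\left(-10 - 14\right) + 48\right) \left(-26\right) = \left(-24 + 48\right) \left(-26\right) = 24 \left(-26\right) = -624$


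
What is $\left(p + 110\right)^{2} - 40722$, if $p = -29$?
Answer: $-34161$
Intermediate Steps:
$\left(p + 110\right)^{2} - 40722 = \left(-29 + 110\right)^{2} - 40722 = 81^{2} - 40722 = 6561 - 40722 = -34161$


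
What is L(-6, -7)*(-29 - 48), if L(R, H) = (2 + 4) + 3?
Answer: -693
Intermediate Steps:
L(R, H) = 9 (L(R, H) = 6 + 3 = 9)
L(-6, -7)*(-29 - 48) = 9*(-29 - 48) = 9*(-77) = -693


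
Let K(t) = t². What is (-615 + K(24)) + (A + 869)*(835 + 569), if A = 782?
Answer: 2317965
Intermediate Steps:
(-615 + K(24)) + (A + 869)*(835 + 569) = (-615 + 24²) + (782 + 869)*(835 + 569) = (-615 + 576) + 1651*1404 = -39 + 2318004 = 2317965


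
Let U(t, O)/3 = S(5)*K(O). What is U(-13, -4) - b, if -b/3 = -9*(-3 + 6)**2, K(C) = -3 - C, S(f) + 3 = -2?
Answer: -258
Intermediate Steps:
S(f) = -5 (S(f) = -3 - 2 = -5)
U(t, O) = 45 + 15*O (U(t, O) = 3*(-5*(-3 - O)) = 3*(15 + 5*O) = 45 + 15*O)
b = 243 (b = -(-27)*(-3 + 6)**2 = -(-27)*3**2 = -(-27)*9 = -3*(-81) = 243)
U(-13, -4) - b = (45 + 15*(-4)) - 1*243 = (45 - 60) - 243 = -15 - 243 = -258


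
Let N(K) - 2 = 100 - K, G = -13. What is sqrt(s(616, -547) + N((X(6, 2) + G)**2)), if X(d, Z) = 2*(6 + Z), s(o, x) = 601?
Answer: sqrt(694) ≈ 26.344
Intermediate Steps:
X(d, Z) = 12 + 2*Z
N(K) = 102 - K (N(K) = 2 + (100 - K) = 102 - K)
sqrt(s(616, -547) + N((X(6, 2) + G)**2)) = sqrt(601 + (102 - ((12 + 2*2) - 13)**2)) = sqrt(601 + (102 - ((12 + 4) - 13)**2)) = sqrt(601 + (102 - (16 - 13)**2)) = sqrt(601 + (102 - 1*3**2)) = sqrt(601 + (102 - 1*9)) = sqrt(601 + (102 - 9)) = sqrt(601 + 93) = sqrt(694)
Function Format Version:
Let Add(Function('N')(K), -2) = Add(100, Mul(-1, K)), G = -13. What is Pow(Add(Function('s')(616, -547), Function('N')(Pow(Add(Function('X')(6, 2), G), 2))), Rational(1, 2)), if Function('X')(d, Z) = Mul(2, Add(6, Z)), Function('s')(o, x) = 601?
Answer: Pow(694, Rational(1, 2)) ≈ 26.344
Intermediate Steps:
Function('X')(d, Z) = Add(12, Mul(2, Z))
Function('N')(K) = Add(102, Mul(-1, K)) (Function('N')(K) = Add(2, Add(100, Mul(-1, K))) = Add(102, Mul(-1, K)))
Pow(Add(Function('s')(616, -547), Function('N')(Pow(Add(Function('X')(6, 2), G), 2))), Rational(1, 2)) = Pow(Add(601, Add(102, Mul(-1, Pow(Add(Add(12, Mul(2, 2)), -13), 2)))), Rational(1, 2)) = Pow(Add(601, Add(102, Mul(-1, Pow(Add(Add(12, 4), -13), 2)))), Rational(1, 2)) = Pow(Add(601, Add(102, Mul(-1, Pow(Add(16, -13), 2)))), Rational(1, 2)) = Pow(Add(601, Add(102, Mul(-1, Pow(3, 2)))), Rational(1, 2)) = Pow(Add(601, Add(102, Mul(-1, 9))), Rational(1, 2)) = Pow(Add(601, Add(102, -9)), Rational(1, 2)) = Pow(Add(601, 93), Rational(1, 2)) = Pow(694, Rational(1, 2))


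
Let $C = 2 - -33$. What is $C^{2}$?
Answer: $1225$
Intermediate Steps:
$C = 35$ ($C = 2 + 33 = 35$)
$C^{2} = 35^{2} = 1225$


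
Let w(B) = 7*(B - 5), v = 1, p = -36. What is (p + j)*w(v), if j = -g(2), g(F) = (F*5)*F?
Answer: 1568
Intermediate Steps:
g(F) = 5*F² (g(F) = (5*F)*F = 5*F²)
j = -20 (j = -5*2² = -5*4 = -1*20 = -20)
w(B) = -35 + 7*B (w(B) = 7*(-5 + B) = -35 + 7*B)
(p + j)*w(v) = (-36 - 20)*(-35 + 7*1) = -56*(-35 + 7) = -56*(-28) = 1568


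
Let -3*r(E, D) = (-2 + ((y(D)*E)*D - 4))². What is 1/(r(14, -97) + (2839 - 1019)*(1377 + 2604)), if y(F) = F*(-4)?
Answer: -3/277612411840 ≈ -1.0806e-11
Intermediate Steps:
y(F) = -4*F
r(E, D) = -(-6 - 4*E*D²)²/3 (r(E, D) = -(-2 + (((-4*D)*E)*D - 4))²/3 = -(-2 + ((-4*D*E)*D - 4))²/3 = -(-2 + (-4*E*D² - 4))²/3 = -(-2 + (-4 - 4*E*D²))²/3 = -(-6 - 4*E*D²)²/3)
1/(r(14, -97) + (2839 - 1019)*(1377 + 2604)) = 1/(-4*(3 + 2*14*(-97)²)²/3 + (2839 - 1019)*(1377 + 2604)) = 1/(-4*(3 + 2*14*9409)²/3 + 1820*3981) = 1/(-4*(3 + 263452)²/3 + 7245420) = 1/(-4/3*263455² + 7245420) = 1/(-4/3*69408537025 + 7245420) = 1/(-277634148100/3 + 7245420) = 1/(-277612411840/3) = -3/277612411840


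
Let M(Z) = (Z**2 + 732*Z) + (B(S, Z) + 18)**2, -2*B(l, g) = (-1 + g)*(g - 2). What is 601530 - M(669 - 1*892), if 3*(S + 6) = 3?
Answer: -633418087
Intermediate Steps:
S = -5 (S = -6 + (1/3)*3 = -6 + 1 = -5)
B(l, g) = -(-1 + g)*(-2 + g)/2 (B(l, g) = -(-1 + g)*(g - 2)/2 = -(-1 + g)*(-2 + g)/2)
M(Z) = Z**2 + (17 - Z**2/2 + 3*Z/2)**2 + 732*Z (M(Z) = (Z**2 + 732*Z) + ((-1 - Z**2/2 + 3*Z/2) + 18)**2 = (Z**2 + 732*Z) + (17 - Z**2/2 + 3*Z/2)**2 = Z**2 + (17 - Z**2/2 + 3*Z/2)**2 + 732*Z)
601530 - M(669 - 1*892) = 601530 - ((669 - 1*892)**2 + 732*(669 - 1*892) + (34 - (669 - 1*892)**2 + 3*(669 - 1*892))**2/4) = 601530 - ((669 - 892)**2 + 732*(669 - 892) + (34 - (669 - 892)**2 + 3*(669 - 892))**2/4) = 601530 - ((-223)**2 + 732*(-223) + (34 - 1*(-223)**2 + 3*(-223))**2/4) = 601530 - (49729 - 163236 + (34 - 1*49729 - 669)**2/4) = 601530 - (49729 - 163236 + (34 - 49729 - 669)**2/4) = 601530 - (49729 - 163236 + (1/4)*(-50364)**2) = 601530 - (49729 - 163236 + (1/4)*2536532496) = 601530 - (49729 - 163236 + 634133124) = 601530 - 1*634019617 = 601530 - 634019617 = -633418087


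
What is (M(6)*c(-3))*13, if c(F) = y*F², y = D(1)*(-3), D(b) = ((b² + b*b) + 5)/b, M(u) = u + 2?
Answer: -19656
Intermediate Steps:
M(u) = 2 + u
D(b) = (5 + 2*b²)/b (D(b) = ((b² + b²) + 5)/b = (2*b² + 5)/b = (5 + 2*b²)/b)
y = -21 (y = (2*1 + 5/1)*(-3) = (2 + 5*1)*(-3) = (2 + 5)*(-3) = 7*(-3) = -21)
c(F) = -21*F²
(M(6)*c(-3))*13 = ((2 + 6)*(-21*(-3)²))*13 = (8*(-21*9))*13 = (8*(-189))*13 = -1512*13 = -19656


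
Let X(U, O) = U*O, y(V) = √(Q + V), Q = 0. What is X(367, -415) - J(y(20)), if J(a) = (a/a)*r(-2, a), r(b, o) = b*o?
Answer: -152305 + 4*√5 ≈ -1.5230e+5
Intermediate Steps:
y(V) = √V (y(V) = √(0 + V) = √V)
J(a) = -2*a (J(a) = (a/a)*(-2*a) = 1*(-2*a) = -2*a)
X(U, O) = O*U
X(367, -415) - J(y(20)) = -415*367 - (-2)*√20 = -152305 - (-2)*2*√5 = -152305 - (-4)*√5 = -152305 + 4*√5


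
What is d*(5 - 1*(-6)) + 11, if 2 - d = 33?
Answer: -330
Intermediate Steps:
d = -31 (d = 2 - 1*33 = 2 - 33 = -31)
d*(5 - 1*(-6)) + 11 = -31*(5 - 1*(-6)) + 11 = -31*(5 + 6) + 11 = -31*11 + 11 = -341 + 11 = -330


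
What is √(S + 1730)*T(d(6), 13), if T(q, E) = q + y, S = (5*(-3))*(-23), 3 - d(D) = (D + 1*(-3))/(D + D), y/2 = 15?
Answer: 655*√83/4 ≈ 1491.8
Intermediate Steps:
y = 30 (y = 2*15 = 30)
d(D) = 3 - (-3 + D)/(2*D) (d(D) = 3 - (D + 1*(-3))/(D + D) = 3 - (D - 3)/(2*D) = 3 - (-3 + D)*1/(2*D) = 3 - (-3 + D)/(2*D))
S = 345 (S = -15*(-23) = 345)
T(q, E) = 30 + q (T(q, E) = q + 30 = 30 + q)
√(S + 1730)*T(d(6), 13) = √(345 + 1730)*(30 + (½)*(3 + 5*6)/6) = √2075*(30 + (½)*(⅙)*(3 + 30)) = (5*√83)*(30 + (½)*(⅙)*33) = (5*√83)*(30 + 11/4) = (5*√83)*(131/4) = 655*√83/4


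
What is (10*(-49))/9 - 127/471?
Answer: -77311/1413 ≈ -54.714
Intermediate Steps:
(10*(-49))/9 - 127/471 = -490*⅑ - 127*1/471 = -490/9 - 127/471 = -77311/1413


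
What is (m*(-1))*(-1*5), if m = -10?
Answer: -50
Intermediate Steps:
(m*(-1))*(-1*5) = (-10*(-1))*(-1*5) = 10*(-5) = -50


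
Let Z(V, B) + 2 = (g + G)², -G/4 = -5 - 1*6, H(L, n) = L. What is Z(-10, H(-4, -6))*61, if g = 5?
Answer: 146339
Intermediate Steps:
G = 44 (G = -4*(-5 - 1*6) = -4*(-5 - 6) = -4*(-11) = 44)
Z(V, B) = 2399 (Z(V, B) = -2 + (5 + 44)² = -2 + 49² = -2 + 2401 = 2399)
Z(-10, H(-4, -6))*61 = 2399*61 = 146339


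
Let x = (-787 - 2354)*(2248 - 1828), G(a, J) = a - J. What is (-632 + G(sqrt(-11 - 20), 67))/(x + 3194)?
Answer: 699/1316026 - I*sqrt(31)/1316026 ≈ 0.00053114 - 4.2307e-6*I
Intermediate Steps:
x = -1319220 (x = -3141*420 = -1319220)
(-632 + G(sqrt(-11 - 20), 67))/(x + 3194) = (-632 + (sqrt(-11 - 20) - 1*67))/(-1319220 + 3194) = (-632 + (sqrt(-31) - 67))/(-1316026) = (-632 + (I*sqrt(31) - 67))*(-1/1316026) = (-632 + (-67 + I*sqrt(31)))*(-1/1316026) = (-699 + I*sqrt(31))*(-1/1316026) = 699/1316026 - I*sqrt(31)/1316026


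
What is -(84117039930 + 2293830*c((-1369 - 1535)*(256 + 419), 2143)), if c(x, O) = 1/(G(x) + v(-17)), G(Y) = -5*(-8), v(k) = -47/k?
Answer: -61153127024220/727 ≈ -8.4117e+10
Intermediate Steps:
G(Y) = 40
c(x, O) = 17/727 (c(x, O) = 1/(40 - 47/(-17)) = 1/(40 - 47*(-1/17)) = 1/(40 + 47/17) = 1/(727/17) = 17/727)
-(84117039930 + 2293830*c((-1369 - 1535)*(256 + 419), 2143)) = -2293830/(1/(17/727 + 36671)) = -2293830/(1/(26659834/727)) = -2293830/727/26659834 = -2293830*26659834/727 = -61153127024220/727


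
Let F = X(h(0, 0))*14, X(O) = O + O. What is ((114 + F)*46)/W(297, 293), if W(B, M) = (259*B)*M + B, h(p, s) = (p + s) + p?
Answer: 437/1878228 ≈ 0.00023267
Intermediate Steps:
h(p, s) = s + 2*p
X(O) = 2*O
F = 0 (F = (2*(0 + 2*0))*14 = (2*(0 + 0))*14 = (2*0)*14 = 0*14 = 0)
W(B, M) = B + 259*B*M (W(B, M) = 259*B*M + B = B + 259*B*M)
((114 + F)*46)/W(297, 293) = ((114 + 0)*46)/((297*(1 + 259*293))) = (114*46)/((297*(1 + 75887))) = 5244/((297*75888)) = 5244/22538736 = 5244*(1/22538736) = 437/1878228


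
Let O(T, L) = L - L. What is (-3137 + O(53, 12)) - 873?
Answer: -4010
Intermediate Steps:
O(T, L) = 0
(-3137 + O(53, 12)) - 873 = (-3137 + 0) - 873 = -3137 - 873 = -4010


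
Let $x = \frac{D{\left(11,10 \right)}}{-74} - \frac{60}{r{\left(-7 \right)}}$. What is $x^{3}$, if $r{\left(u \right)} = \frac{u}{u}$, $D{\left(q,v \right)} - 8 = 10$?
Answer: $- \frac{11074654989}{50653} \approx -2.1864 \cdot 10^{5}$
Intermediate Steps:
$D{\left(q,v \right)} = 18$ ($D{\left(q,v \right)} = 8 + 10 = 18$)
$r{\left(u \right)} = 1$
$x = - \frac{2229}{37}$ ($x = \frac{18}{-74} - \frac{60}{1} = 18 \left(- \frac{1}{74}\right) - 60 = - \frac{9}{37} - 60 = - \frac{2229}{37} \approx -60.243$)
$x^{3} = \left(- \frac{2229}{37}\right)^{3} = - \frac{11074654989}{50653}$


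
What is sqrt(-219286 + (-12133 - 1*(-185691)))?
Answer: 4*I*sqrt(2858) ≈ 213.84*I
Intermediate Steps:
sqrt(-219286 + (-12133 - 1*(-185691))) = sqrt(-219286 + (-12133 + 185691)) = sqrt(-219286 + 173558) = sqrt(-45728) = 4*I*sqrt(2858)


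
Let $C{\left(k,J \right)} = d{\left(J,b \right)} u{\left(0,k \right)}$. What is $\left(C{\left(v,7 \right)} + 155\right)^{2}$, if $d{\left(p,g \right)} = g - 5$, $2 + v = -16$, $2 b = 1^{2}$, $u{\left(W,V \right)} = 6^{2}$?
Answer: $49$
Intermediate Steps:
$u{\left(W,V \right)} = 36$
$b = \frac{1}{2}$ ($b = \frac{1^{2}}{2} = \frac{1}{2} \cdot 1 = \frac{1}{2} \approx 0.5$)
$v = -18$ ($v = -2 - 16 = -18$)
$d{\left(p,g \right)} = -5 + g$
$C{\left(k,J \right)} = -162$ ($C{\left(k,J \right)} = \left(-5 + \frac{1}{2}\right) 36 = \left(- \frac{9}{2}\right) 36 = -162$)
$\left(C{\left(v,7 \right)} + 155\right)^{2} = \left(-162 + 155\right)^{2} = \left(-7\right)^{2} = 49$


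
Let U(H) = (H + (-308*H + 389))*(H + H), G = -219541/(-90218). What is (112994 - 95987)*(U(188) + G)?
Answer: -418640101151835/1142 ≈ -3.6658e+11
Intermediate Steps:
G = 2779/1142 (G = -219541*(-1/90218) = 2779/1142 ≈ 2.4334)
U(H) = 2*H*(389 - 307*H) (U(H) = (H + (389 - 308*H))*(2*H) = (389 - 307*H)*(2*H) = 2*H*(389 - 307*H))
(112994 - 95987)*(U(188) + G) = (112994 - 95987)*(2*188*(389 - 307*188) + 2779/1142) = 17007*(2*188*(389 - 57716) + 2779/1142) = 17007*(2*188*(-57327) + 2779/1142) = 17007*(-21554952 + 2779/1142) = 17007*(-24615752405/1142) = -418640101151835/1142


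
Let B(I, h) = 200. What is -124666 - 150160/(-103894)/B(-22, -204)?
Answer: -32380121633/259735 ≈ -1.2467e+5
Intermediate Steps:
-124666 - 150160/(-103894)/B(-22, -204) = -124666 - 150160/(-103894)/200 = -124666 - 150160*(-1/103894)/200 = -124666 - (-75080)/(51947*200) = -124666 - 1*(-1877/259735) = -124666 + 1877/259735 = -32380121633/259735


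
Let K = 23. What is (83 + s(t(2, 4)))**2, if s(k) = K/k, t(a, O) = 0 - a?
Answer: 20449/4 ≈ 5112.3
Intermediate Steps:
t(a, O) = -a
s(k) = 23/k
(83 + s(t(2, 4)))**2 = (83 + 23/((-1*2)))**2 = (83 + 23/(-2))**2 = (83 + 23*(-1/2))**2 = (83 - 23/2)**2 = (143/2)**2 = 20449/4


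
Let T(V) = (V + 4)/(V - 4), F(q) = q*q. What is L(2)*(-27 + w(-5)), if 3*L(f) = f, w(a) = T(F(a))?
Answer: -1076/63 ≈ -17.079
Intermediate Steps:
F(q) = q²
T(V) = (4 + V)/(-4 + V)
w(a) = (4 + a²)/(-4 + a²)
L(f) = f/3
L(2)*(-27 + w(-5)) = ((⅓)*2)*(-27 + (4 + (-5)²)/(-4 + (-5)²)) = 2*(-27 + (4 + 25)/(-4 + 25))/3 = 2*(-27 + 29/21)/3 = (⅔)*(-538/21) = -1076/63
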